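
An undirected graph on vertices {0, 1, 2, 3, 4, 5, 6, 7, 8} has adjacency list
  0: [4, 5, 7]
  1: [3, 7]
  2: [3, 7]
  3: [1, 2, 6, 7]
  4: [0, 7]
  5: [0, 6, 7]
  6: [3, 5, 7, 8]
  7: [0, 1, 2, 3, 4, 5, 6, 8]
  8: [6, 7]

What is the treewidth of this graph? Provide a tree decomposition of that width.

The largest bag has 3 vertices, giving width 2; this decomposition certifies tw(G) ≤ 2. Conversely, {0, 4, 7} is a clique of size 3, and the vertices of any clique must share a bag in every tree decomposition; so some bag has ≥ 3 vertices and tw(G) ≥ 2. The upper and lower bounds meet at 2, so that is the treewidth.

Treewidth 2.
Bags: B1 = {6, 7, 8}  B2 = {5, 6, 7}  B3 = {3, 6, 7}  B4 = {0, 5, 7}  B5 = {0, 4, 7}  B6 = {1, 3, 7}  B7 = {2, 3, 7}
Tree: B1–B2, B1–B3, B2–B4, B4–B5, B3–B6, B6–B7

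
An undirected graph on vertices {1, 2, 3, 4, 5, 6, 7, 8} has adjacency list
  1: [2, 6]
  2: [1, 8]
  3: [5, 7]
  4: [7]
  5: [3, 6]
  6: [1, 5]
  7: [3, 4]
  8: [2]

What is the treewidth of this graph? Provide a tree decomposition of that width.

Treewidth 1.
One optimal decomposition is:
Bags: B1 = {4, 7}  B2 = {3, 7}  B3 = {3, 5}  B4 = {5, 6}  B5 = {1, 6}  B6 = {1, 2}  B7 = {2, 8}
Tree: B1–B2, B2–B3, B3–B4, B4–B5, B5–B6, B6–B7

The largest bag has 2 vertices, giving width 1; this decomposition certifies tw(G) ≤ 1. G has an edge, so its treewidth is at least 1. Hence tw(G) = 1 exactly.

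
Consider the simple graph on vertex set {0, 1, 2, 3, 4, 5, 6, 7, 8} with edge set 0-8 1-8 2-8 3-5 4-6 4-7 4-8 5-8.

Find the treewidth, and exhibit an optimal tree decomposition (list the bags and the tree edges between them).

Each bag holds 2 vertices, so the decomposition has width 1, which upper-bounds the treewidth. Since G has at least one edge (e.g. 3–5), it is not an edgeless graph, so tw(G) ≥ 1. The upper and lower bounds meet at 1, so that is the treewidth.

Treewidth 1.
Bags: B1 = {3, 5}  B2 = {5, 8}  B3 = {1, 8}  B4 = {0, 8}  B5 = {4, 8}  B6 = {4, 6}  B7 = {4, 7}  B8 = {2, 8}
Tree: B1–B2, B2–B3, B2–B4, B3–B5, B5–B6, B5–B7, B3–B8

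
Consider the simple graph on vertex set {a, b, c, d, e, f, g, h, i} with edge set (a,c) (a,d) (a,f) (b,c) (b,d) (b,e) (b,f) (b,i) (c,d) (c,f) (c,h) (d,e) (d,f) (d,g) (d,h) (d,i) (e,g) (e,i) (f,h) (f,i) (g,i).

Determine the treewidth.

A width-3 tree decomposition is:
Bags: B1 = {b, c, d, f}  B2 = {b, d, f, i}  B3 = {a, c, d, f}  B4 = {c, d, f, h}  B5 = {b, d, e, i}  B6 = {d, e, g, i}
Tree: B1–B2, B1–B3, B3–B4, B2–B5, B5–B6
Every bag has size at most 4, so the width is 4 − 1 = 3 and tw(G) ≤ 3. For the lower bound, the 4 vertices {d, e, g, i} are pairwise adjacent, and any tree decomposition puts a clique entirely inside one bag — forcing width ≥ 3. Hence tw(G) = 3 exactly.

3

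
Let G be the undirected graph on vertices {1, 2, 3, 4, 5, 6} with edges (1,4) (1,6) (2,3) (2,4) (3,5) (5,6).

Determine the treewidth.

A width-2 tree decomposition is:
Bags: B1 = {1, 2, 4}  B2 = {1, 2, 3}  B3 = {1, 3, 5}  B4 = {1, 5, 6}
Tree: B1–B2, B2–B3, B3–B4
The largest bag has 3 vertices, giving width 2; this decomposition certifies tw(G) ≤ 2. The edges 1–4–2–3–5–6–1 form a cycle, so G is not a tree and its treewidth is at least 2. The upper and lower bounds meet at 2, so that is the treewidth.

2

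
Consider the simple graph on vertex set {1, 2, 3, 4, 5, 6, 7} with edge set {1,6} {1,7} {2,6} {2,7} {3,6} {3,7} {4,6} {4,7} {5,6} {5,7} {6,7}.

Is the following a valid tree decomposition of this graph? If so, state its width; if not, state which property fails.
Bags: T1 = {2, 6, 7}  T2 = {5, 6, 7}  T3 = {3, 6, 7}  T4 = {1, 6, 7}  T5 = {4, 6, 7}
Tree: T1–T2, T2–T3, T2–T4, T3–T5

Every vertex of G appears in some bag (union = {1, 2, 3, 4, 5, 6, 7}); every edge is covered by a bag; and for each vertex v the set of bags containing v is connected in the bag tree. The decomposition is therefore valid. The largest bag has 3 vertices, so the width is 2.

Yes; width 2.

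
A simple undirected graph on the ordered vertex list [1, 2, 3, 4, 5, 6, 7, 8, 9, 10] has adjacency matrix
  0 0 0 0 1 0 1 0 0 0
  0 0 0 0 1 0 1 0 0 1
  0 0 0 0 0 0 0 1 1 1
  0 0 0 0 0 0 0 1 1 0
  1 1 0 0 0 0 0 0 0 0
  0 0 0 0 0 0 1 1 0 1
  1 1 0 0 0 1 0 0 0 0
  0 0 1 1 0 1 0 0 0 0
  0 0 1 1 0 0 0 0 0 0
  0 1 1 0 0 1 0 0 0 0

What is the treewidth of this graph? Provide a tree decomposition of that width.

Treewidth 2.
One such decomposition:
Bags: B1 = {1, 5, 7}  B2 = {2, 5, 7}  B3 = {2, 6, 7}  B4 = {2, 6, 10}  B5 = {6, 8, 10}  B6 = {3, 8, 10}  B7 = {3, 4, 8}  B8 = {3, 4, 9}
Tree: B1–B2, B2–B3, B3–B4, B4–B5, B5–B6, B6–B7, B7–B8

The largest bag has 3 vertices, giving width 2; this decomposition certifies tw(G) ≤ 2. The edges 1–5–2–7–1 form a cycle, so G is not a tree and its treewidth is at least 2. Therefore the treewidth is 2.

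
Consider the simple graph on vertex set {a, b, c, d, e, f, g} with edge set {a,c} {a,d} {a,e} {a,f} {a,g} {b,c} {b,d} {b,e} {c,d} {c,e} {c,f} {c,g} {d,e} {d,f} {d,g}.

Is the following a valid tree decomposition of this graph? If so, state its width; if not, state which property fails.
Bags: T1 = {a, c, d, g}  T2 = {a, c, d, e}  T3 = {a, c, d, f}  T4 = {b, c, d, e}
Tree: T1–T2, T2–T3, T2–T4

Every vertex of G appears in some bag (union = {a, b, c, d, e, f, g}); every edge is covered by a bag; and for each vertex v the set of bags containing v is connected in the bag tree. The decomposition is therefore valid. The largest bag has 4 vertices, so the width is 3.

Yes; width 3.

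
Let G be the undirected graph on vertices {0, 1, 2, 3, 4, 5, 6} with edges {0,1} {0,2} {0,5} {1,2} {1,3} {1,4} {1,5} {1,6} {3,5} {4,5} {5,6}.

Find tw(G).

2

A width-2 tree decomposition is:
Bags: B1 = {1, 3, 5}  B2 = {1, 5, 6}  B3 = {1, 4, 5}  B4 = {0, 1, 5}  B5 = {0, 1, 2}
Tree: B1–B2, B2–B3, B1–B4, B4–B5
The largest bag has 3 vertices, giving width 2; this decomposition certifies tw(G) ≤ 2. Conversely, {0, 1, 2} is a clique of size 3, and the vertices of any clique must share a bag in every tree decomposition; so some bag has ≥ 3 vertices and tw(G) ≥ 2. Therefore the treewidth is 2.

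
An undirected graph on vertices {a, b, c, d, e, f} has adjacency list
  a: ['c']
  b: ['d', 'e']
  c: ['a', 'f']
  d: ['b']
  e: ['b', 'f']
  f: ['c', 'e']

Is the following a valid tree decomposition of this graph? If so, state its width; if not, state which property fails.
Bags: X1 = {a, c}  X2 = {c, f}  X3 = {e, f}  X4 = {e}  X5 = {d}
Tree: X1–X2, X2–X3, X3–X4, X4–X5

No — vertex b appears in no bag.

A tree decomposition must satisfy three properties: every vertex lies in some bag; for every edge, both endpoints lie together in some bag; and for every vertex, the bags containing it form a connected subtree. Here vertex b appears in no bag, so the decomposition is invalid.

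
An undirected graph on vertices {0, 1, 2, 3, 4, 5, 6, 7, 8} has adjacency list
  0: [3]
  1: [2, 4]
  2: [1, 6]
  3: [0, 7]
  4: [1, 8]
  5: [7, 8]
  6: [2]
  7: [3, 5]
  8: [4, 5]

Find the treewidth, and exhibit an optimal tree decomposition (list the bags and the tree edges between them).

Treewidth 1.
Bags: B1 = {0, 3}  B2 = {3, 7}  B3 = {5, 7}  B4 = {5, 8}  B5 = {4, 8}  B6 = {1, 4}  B7 = {1, 2}  B8 = {2, 6}
Tree: B1–B2, B2–B3, B3–B4, B4–B5, B5–B6, B6–B7, B7–B8

The largest bag has 2 vertices, giving width 1; this decomposition certifies tw(G) ≤ 1. Any graph with an edge has treewidth ≥ 1, and G has the edge 0–3. Combining the bounds, tw(G) = 1.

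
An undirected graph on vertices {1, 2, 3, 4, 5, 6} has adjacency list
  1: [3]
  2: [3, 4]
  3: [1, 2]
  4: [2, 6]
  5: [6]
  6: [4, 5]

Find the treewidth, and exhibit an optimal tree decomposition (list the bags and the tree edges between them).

Each bag holds 2 vertices, so the decomposition has width 1, which upper-bounds the treewidth. Since G has at least one edge (e.g. 5–6), it is not an edgeless graph, so tw(G) ≥ 1. Hence tw(G) = 1 exactly.

Treewidth 1.
Bags: B1 = {5, 6}  B2 = {4, 6}  B3 = {2, 4}  B4 = {2, 3}  B5 = {1, 3}
Tree: B1–B2, B2–B3, B3–B4, B4–B5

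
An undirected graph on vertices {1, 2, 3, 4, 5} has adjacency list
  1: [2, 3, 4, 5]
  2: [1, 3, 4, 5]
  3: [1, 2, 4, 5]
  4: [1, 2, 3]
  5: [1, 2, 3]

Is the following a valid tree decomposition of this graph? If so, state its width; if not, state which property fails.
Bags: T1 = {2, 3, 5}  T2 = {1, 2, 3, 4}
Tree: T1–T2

A tree decomposition must satisfy three properties: every vertex lies in some bag; for every edge, both endpoints lie together in some bag; and for every vertex, the bags containing it form a connected subtree. Here edge (1,5) lies in no bag, so the decomposition is invalid.

No — edge (1,5) lies in no bag.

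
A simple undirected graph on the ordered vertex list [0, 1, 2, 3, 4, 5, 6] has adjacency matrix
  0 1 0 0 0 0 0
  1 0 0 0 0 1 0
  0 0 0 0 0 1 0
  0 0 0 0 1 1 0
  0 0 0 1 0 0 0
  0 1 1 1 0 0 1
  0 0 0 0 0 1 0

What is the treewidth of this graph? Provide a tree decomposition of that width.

Every bag has size at most 2, so the width is 2 − 1 = 1 and tw(G) ≤ 1. Any graph with an edge has treewidth ≥ 1, and G has the edge 6–5. Therefore the treewidth is 1.

Treewidth 1.
One optimal decomposition is:
Bags: B1 = {5, 6}  B2 = {2, 5}  B3 = {3, 5}  B4 = {1, 5}  B5 = {3, 4}  B6 = {0, 1}
Tree: B1–B2, B2–B3, B2–B4, B3–B5, B4–B6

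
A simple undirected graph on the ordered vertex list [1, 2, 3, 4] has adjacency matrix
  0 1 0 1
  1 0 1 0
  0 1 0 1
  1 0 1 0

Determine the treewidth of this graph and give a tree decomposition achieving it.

The largest bag has 3 vertices, giving width 2; this decomposition certifies tw(G) ≤ 2. The edges 3–2–1–4–3 form a cycle, so G is not a tree and its treewidth is at least 2. Hence tw(G) = 2 exactly.

Treewidth 2.
One such decomposition:
Bags: B1 = {1, 2, 3}  B2 = {1, 3, 4}
Tree: B1–B2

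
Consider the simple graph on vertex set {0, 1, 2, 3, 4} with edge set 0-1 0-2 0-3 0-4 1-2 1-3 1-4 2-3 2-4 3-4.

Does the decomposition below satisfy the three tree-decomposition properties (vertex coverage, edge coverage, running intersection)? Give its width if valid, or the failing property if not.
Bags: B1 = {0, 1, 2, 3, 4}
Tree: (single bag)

Yes; width 4.

Vertex coverage: the bags together contain {0, 1, 2, 3, 4}, the full vertex set. Edge coverage: each edge of G has both endpoints in at least one bag. Running intersection: for every vertex, the bags containing it form a connected subtree. All three properties hold, so this is a valid tree decomposition of width max|bag| − 1 = 4, and hence tw(G) ≤ 4.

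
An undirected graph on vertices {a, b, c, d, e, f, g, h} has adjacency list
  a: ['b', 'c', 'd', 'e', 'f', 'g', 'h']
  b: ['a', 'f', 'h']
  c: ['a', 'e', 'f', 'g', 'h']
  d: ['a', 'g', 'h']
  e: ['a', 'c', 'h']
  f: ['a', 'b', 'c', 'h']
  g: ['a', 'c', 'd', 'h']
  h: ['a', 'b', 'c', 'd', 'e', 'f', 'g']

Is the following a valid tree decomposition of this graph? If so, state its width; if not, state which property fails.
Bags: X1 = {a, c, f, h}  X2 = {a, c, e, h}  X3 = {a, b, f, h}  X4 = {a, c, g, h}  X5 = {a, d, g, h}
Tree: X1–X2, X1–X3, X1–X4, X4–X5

Yes; width 3.

Vertex coverage: the bags together contain {a, b, c, d, e, f, g, h}, the full vertex set. Edge coverage: each edge of G has both endpoints in at least one bag. Running intersection: for every vertex, the bags containing it form a connected subtree. All three properties hold, so this is a valid tree decomposition of width max|bag| − 1 = 3, and hence tw(G) ≤ 3.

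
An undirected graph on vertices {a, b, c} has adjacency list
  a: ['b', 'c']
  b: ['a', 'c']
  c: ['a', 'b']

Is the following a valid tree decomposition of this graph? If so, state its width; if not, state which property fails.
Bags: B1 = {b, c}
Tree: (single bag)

No — vertex a appears in no bag.

A tree decomposition must satisfy three properties: every vertex lies in some bag; for every edge, both endpoints lie together in some bag; and for every vertex, the bags containing it form a connected subtree. Here vertex a appears in no bag, so the decomposition is invalid.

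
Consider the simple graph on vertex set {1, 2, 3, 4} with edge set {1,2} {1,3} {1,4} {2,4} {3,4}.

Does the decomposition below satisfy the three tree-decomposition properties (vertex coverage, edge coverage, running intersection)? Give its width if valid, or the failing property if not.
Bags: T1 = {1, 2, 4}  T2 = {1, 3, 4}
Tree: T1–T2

Vertex coverage: the bags together contain {1, 2, 3, 4}, the full vertex set. Edge coverage: each edge of G has both endpoints in at least one bag. Running intersection: for every vertex, the bags containing it form a connected subtree. All three properties hold, so this is a valid tree decomposition of width max|bag| − 1 = 2, and hence tw(G) ≤ 2.

Yes; width 2.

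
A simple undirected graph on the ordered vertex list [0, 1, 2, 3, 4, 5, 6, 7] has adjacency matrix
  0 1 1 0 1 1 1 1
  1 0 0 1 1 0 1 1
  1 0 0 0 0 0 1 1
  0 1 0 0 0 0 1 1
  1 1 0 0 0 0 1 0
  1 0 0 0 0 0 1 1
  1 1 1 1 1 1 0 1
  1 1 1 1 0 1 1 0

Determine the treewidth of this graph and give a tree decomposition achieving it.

Treewidth 3.
Bags: B1 = {0, 2, 6, 7}  B2 = {0, 1, 6, 7}  B3 = {0, 5, 6, 7}  B4 = {1, 3, 6, 7}  B5 = {0, 1, 4, 6}
Tree: B1–B2, B1–B3, B2–B4, B2–B5

The largest bag has 4 vertices, giving width 3; this decomposition certifies tw(G) ≤ 3. For the lower bound, the 4 vertices {0, 1, 4, 6} are pairwise adjacent, and any tree decomposition puts a clique entirely inside one bag — forcing width ≥ 3. The upper and lower bounds meet at 3, so that is the treewidth.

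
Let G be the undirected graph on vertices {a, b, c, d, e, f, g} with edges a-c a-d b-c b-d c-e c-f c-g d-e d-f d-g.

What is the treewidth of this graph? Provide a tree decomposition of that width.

Treewidth 2.
Bags: B1 = {c, d, f}  B2 = {c, d, e}  B3 = {c, d, g}  B4 = {b, c, d}  B5 = {a, c, d}
Tree: B1–B2, B2–B3, B3–B4, B4–B5

Each bag holds 3 vertices, so the decomposition has width 2, which upper-bounds the treewidth. For the lower bound, G contains the cycle c–f–d–e–c, so G is not a forest; only forests have treewidth ≤ 1, hence tw(G) ≥ 2. Combining the bounds, tw(G) = 2.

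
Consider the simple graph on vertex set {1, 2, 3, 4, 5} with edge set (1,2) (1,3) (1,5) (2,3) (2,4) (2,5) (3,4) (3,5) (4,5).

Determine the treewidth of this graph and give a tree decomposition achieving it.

Treewidth 3.
One such decomposition:
Bags: B1 = {2, 3, 4, 5}  B2 = {1, 2, 3, 5}
Tree: B1–B2

Every bag has size at most 4, so the width is 4 − 1 = 3 and tw(G) ≤ 3. For the lower bound, the 4 vertices {1, 2, 3, 5} are pairwise adjacent, and any tree decomposition puts a clique entirely inside one bag — forcing width ≥ 3. Hence tw(G) = 3 exactly.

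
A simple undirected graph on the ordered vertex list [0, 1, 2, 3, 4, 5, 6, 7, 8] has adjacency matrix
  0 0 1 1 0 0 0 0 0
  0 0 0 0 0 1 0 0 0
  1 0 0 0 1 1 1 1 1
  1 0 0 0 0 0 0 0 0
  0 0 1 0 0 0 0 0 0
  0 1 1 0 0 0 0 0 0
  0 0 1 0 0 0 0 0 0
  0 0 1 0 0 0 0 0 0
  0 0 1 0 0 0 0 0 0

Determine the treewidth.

1

A width-1 tree decomposition is:
Bags: B1 = {2, 5}  B2 = {2, 4}  B3 = {2, 7}  B4 = {0, 2}  B5 = {1, 5}  B6 = {2, 6}  B7 = {2, 8}  B8 = {0, 3}
Tree: B1–B2, B1–B3, B2–B4, B1–B5, B2–B6, B1–B7, B4–B8
Each bag holds 2 vertices, so the decomposition has width 1, which upper-bounds the treewidth. Since G has at least one edge (e.g. 5–2), it is not an edgeless graph, so tw(G) ≥ 1. The upper and lower bounds meet at 1, so that is the treewidth.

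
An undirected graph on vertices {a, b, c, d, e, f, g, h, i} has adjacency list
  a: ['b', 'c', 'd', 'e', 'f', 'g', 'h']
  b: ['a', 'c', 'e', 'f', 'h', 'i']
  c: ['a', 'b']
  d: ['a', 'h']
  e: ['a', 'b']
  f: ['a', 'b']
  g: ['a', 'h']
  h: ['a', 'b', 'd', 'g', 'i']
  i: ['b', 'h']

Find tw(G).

A width-2 tree decomposition is:
Bags: B1 = {a, d, h}  B2 = {a, b, h}  B3 = {a, g, h}  B4 = {b, h, i}  B5 = {a, b, e}  B6 = {a, b, f}  B7 = {a, b, c}
Tree: B1–B2, B1–B3, B2–B4, B2–B5, B5–B6, B2–B7
Every bag has size at most 3, so the width is 3 − 1 = 2 and tw(G) ≤ 2. For the lower bound, the 3 vertices {a, d, h} are pairwise adjacent, and any tree decomposition puts a clique entirely inside one bag — forcing width ≥ 2. Hence tw(G) = 2 exactly.

2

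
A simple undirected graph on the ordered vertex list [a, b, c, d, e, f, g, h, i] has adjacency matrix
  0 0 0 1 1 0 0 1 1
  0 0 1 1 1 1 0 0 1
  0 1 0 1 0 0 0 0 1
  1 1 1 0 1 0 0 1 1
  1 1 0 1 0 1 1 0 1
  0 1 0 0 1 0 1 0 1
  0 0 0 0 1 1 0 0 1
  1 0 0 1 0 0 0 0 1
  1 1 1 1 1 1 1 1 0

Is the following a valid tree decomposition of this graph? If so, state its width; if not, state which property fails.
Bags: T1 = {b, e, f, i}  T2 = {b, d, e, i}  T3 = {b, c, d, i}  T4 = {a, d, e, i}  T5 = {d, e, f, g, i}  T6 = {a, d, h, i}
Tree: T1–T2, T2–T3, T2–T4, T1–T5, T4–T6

A tree decomposition must satisfy three properties: every vertex lies in some bag; for every edge, both endpoints lie together in some bag; and for every vertex, the bags containing it form a connected subtree. Here bags containing vertex d are not connected in the tree, so the decomposition is invalid.

No — bags containing vertex d are not connected in the tree.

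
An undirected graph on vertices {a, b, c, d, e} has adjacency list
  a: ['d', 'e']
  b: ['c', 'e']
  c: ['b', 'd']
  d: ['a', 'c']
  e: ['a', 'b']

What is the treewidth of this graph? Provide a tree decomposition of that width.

Treewidth 2.
One optimal decomposition is:
Bags: B1 = {a, d, e}  B2 = {b, d, e}  B3 = {b, c, d}
Tree: B1–B2, B2–B3

Every bag has size at most 3, so the width is 3 − 1 = 2 and tw(G) ≤ 2. Since d–a–e–b–c–d is a cycle in G, G is not acyclic. Forests are exactly the graphs of treewidth ≤ 1, so tw(G) ≥ 2. Hence tw(G) = 2 exactly.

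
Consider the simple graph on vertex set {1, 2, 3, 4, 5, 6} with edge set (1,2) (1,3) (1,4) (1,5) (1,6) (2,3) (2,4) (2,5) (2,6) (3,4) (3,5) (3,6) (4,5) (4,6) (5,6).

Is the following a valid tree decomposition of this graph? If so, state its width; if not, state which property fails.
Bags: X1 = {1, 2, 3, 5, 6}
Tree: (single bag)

A tree decomposition must satisfy three properties: every vertex lies in some bag; for every edge, both endpoints lie together in some bag; and for every vertex, the bags containing it form a connected subtree. Here vertex 4 appears in no bag, so the decomposition is invalid.

No — vertex 4 appears in no bag.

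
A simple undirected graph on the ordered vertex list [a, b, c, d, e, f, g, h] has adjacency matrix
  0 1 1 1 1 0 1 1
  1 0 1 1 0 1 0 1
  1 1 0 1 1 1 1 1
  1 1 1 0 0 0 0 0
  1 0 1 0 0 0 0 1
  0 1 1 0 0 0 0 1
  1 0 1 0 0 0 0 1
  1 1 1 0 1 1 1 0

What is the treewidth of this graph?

3

A width-3 tree decomposition is:
Bags: B1 = {a, b, c, h}  B2 = {a, b, c, d}  B3 = {a, c, e, h}  B4 = {a, c, g, h}  B5 = {b, c, f, h}
Tree: B1–B2, B1–B3, B1–B4, B1–B5
Each bag holds 4 vertices, so the decomposition has width 3, which upper-bounds the treewidth. For the lower bound, the 4 vertices {a, b, c, d} are pairwise adjacent, and any tree decomposition puts a clique entirely inside one bag — forcing width ≥ 3. Therefore the treewidth is 3.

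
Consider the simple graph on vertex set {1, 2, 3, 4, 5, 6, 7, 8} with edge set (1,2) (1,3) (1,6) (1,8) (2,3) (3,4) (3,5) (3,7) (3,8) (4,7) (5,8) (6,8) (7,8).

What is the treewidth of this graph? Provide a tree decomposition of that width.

Each bag holds 3 vertices, so the decomposition has width 2, which upper-bounds the treewidth. Conversely, {1, 3, 8} is a clique of size 3, and the vertices of any clique must share a bag in every tree decomposition; so some bag has ≥ 3 vertices and tw(G) ≥ 2. The upper and lower bounds meet at 2, so that is the treewidth.

Treewidth 2.
One optimal decomposition is:
Bags: B1 = {3, 5, 8}  B2 = {1, 3, 8}  B3 = {1, 2, 3}  B4 = {1, 6, 8}  B5 = {3, 7, 8}  B6 = {3, 4, 7}
Tree: B1–B2, B2–B3, B2–B4, B2–B5, B5–B6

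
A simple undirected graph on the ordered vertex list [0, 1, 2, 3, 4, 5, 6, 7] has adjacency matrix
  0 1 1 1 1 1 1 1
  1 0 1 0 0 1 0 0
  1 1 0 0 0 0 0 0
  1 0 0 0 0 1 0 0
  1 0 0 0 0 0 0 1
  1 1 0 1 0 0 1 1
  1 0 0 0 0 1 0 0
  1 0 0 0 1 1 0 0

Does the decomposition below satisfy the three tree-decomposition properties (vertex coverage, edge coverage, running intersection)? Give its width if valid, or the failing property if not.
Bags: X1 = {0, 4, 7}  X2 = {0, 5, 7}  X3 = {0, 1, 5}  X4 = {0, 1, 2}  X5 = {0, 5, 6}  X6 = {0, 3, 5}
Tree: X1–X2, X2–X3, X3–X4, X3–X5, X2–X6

Checking the three conditions: (i) the bags cover all of {0, 1, 2, 3, 4, 5, 6, 7}; (ii) for each edge, some bag contains both endpoints; (iii) the bags containing any fixed vertex form a subtree. All hold, so the decomposition is valid with width 3 − 1 = 2.

Yes; width 2.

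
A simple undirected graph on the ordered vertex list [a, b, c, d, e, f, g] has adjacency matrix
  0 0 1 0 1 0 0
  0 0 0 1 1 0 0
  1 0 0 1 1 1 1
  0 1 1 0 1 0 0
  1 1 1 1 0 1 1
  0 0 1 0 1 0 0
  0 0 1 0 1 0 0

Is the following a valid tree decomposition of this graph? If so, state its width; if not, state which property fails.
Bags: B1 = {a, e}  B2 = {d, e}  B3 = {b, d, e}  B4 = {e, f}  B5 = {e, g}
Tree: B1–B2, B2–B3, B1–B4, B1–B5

A tree decomposition must satisfy three properties: every vertex lies in some bag; for every edge, both endpoints lie together in some bag; and for every vertex, the bags containing it form a connected subtree. Here vertex c appears in no bag, so the decomposition is invalid.

No — vertex c appears in no bag.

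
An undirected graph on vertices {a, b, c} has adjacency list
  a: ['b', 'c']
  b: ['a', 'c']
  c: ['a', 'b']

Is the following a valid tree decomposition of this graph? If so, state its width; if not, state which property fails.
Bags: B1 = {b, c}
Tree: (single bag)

A tree decomposition must satisfy three properties: every vertex lies in some bag; for every edge, both endpoints lie together in some bag; and for every vertex, the bags containing it form a connected subtree. Here vertex a appears in no bag, so the decomposition is invalid.

No — vertex a appears in no bag.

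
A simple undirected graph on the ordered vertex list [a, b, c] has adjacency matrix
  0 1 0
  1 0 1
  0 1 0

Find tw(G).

A width-1 tree decomposition is:
Bags: B1 = {b, c}  B2 = {a, b}
Tree: B1–B2
Every bag has size at most 2, so the width is 2 − 1 = 1 and tw(G) ≤ 1. G has an edge, so its treewidth is at least 1. Combining the bounds, tw(G) = 1.

1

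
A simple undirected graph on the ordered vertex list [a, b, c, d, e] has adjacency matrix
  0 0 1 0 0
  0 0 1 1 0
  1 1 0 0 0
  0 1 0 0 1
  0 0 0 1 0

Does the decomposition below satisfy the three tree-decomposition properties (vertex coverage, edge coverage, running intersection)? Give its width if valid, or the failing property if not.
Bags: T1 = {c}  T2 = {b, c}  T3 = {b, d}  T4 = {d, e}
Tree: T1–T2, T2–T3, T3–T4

No — vertex a appears in no bag.

A tree decomposition must satisfy three properties: every vertex lies in some bag; for every edge, both endpoints lie together in some bag; and for every vertex, the bags containing it form a connected subtree. Here vertex a appears in no bag, so the decomposition is invalid.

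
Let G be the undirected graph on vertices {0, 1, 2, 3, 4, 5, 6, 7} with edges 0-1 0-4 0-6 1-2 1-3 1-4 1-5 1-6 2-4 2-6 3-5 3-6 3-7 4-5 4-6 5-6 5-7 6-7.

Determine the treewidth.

3

A width-3 tree decomposition is:
Bags: B1 = {1, 4, 5, 6}  B2 = {0, 1, 4, 6}  B3 = {1, 2, 4, 6}  B4 = {1, 3, 5, 6}  B5 = {3, 5, 6, 7}
Tree: B1–B2, B2–B3, B1–B4, B4–B5
Each bag holds 4 vertices, so the decomposition has width 3, which upper-bounds the treewidth. For the lower bound, the 4 vertices {1, 3, 5, 6} are pairwise adjacent, and any tree decomposition puts a clique entirely inside one bag — forcing width ≥ 3. Therefore the treewidth is 3.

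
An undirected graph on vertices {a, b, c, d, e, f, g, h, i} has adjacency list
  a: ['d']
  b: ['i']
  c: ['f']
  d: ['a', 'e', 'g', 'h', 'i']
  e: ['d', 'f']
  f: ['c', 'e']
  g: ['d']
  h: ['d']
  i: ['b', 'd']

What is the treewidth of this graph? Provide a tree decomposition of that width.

Every bag has size at most 2, so the width is 2 − 1 = 1 and tw(G) ≤ 1. Since G has at least one edge (e.g. d–i), it is not an edgeless graph, so tw(G) ≥ 1. The upper and lower bounds meet at 1, so that is the treewidth.

Treewidth 1.
One such decomposition:
Bags: B1 = {d, i}  B2 = {d, g}  B3 = {d, e}  B4 = {b, i}  B5 = {e, f}  B6 = {a, d}  B7 = {c, f}  B8 = {d, h}
Tree: B1–B2, B1–B3, B1–B4, B3–B5, B2–B6, B5–B7, B2–B8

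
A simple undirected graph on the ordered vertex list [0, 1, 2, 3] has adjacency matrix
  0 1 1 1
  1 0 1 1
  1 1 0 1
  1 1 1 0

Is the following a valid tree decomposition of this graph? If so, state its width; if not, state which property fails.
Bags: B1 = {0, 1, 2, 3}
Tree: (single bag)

Every vertex of G appears in some bag (union = {0, 1, 2, 3}); every edge is covered by a bag; and for each vertex v the set of bags containing v is connected in the bag tree. The decomposition is therefore valid. The largest bag has 4 vertices, so the width is 3.

Yes; width 3.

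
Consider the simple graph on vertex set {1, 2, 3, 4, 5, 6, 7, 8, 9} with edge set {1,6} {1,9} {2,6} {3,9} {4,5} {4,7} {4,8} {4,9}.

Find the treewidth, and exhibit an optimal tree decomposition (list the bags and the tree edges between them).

Treewidth 1.
Bags: B1 = {4, 9}  B2 = {4, 8}  B3 = {4, 5}  B4 = {4, 7}  B5 = {1, 9}  B6 = {3, 9}  B7 = {1, 6}  B8 = {2, 6}
Tree: B1–B2, B1–B3, B1–B4, B1–B5, B1–B6, B5–B7, B7–B8

Every bag has size at most 2, so the width is 2 − 1 = 1 and tw(G) ≤ 1. Any graph with an edge has treewidth ≥ 1, and G has the edge 9–4. Therefore the treewidth is 1.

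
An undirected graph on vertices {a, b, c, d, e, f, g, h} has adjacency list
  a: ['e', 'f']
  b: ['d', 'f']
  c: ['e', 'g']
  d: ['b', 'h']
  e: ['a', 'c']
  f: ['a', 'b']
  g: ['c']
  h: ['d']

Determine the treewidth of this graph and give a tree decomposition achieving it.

Each bag holds 2 vertices, so the decomposition has width 1, which upper-bounds the treewidth. Since G has at least one edge (e.g. g–c), it is not an edgeless graph, so tw(G) ≥ 1. Combining the bounds, tw(G) = 1.

Treewidth 1.
One such decomposition:
Bags: B1 = {c, g}  B2 = {c, e}  B3 = {a, e}  B4 = {a, f}  B5 = {b, f}  B6 = {b, d}  B7 = {d, h}
Tree: B1–B2, B2–B3, B3–B4, B4–B5, B5–B6, B6–B7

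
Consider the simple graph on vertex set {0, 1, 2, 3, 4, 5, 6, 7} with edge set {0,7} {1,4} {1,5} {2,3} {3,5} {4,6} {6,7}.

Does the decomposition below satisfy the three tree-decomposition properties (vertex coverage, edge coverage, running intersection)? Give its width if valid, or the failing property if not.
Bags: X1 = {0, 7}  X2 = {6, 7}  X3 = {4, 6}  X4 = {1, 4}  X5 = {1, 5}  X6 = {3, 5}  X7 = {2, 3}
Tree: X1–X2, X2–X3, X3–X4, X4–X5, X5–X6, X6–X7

Yes; width 1.

Every vertex of G appears in some bag (union = {0, 1, 2, 3, 4, 5, 6, 7}); every edge is covered by a bag; and for each vertex v the set of bags containing v is connected in the bag tree. The decomposition is therefore valid. The largest bag has 2 vertices, so the width is 1.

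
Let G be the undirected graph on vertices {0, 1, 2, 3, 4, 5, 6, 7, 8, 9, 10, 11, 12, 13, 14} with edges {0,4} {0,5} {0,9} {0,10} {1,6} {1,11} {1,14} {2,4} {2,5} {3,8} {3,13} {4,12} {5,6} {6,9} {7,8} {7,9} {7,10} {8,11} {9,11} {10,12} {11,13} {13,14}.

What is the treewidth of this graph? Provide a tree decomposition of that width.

Treewidth 3.
Bags: B1 = {3, 8, 13, 14}  B2 = {8, 11, 13, 14}  B3 = {1, 8, 11, 14}  B4 = {1, 7, 8, 11}  B5 = {1, 7, 9, 11}  B6 = {1, 6, 7, 9}  B7 = {6, 7, 9, 10}  B8 = {0, 6, 9, 10}  B9 = {0, 5, 6, 10}  B10 = {0, 5, 10, 12}  B11 = {0, 4, 5, 12}  B12 = {2, 4, 5, 12}
Tree: B1–B2, B2–B3, B3–B4, B4–B5, B5–B6, B6–B7, B7–B8, B8–B9, B9–B10, B10–B11, B11–B12

The largest bag has 4 vertices, giving width 3; this decomposition certifies tw(G) ≤ 3. For the lower bound: the 4 vertex sets {3,13,14}, {8}, {11}, {1,6,7,9} are disjoint, each induces a connected subgraph, and every pair is joined by at least one edge of G. Contracting each set to a single vertex therefore yields K_{4} as a minor, and since treewidth is minor-monotone, tw(G) ≥ tw(K_{4}) = 3. Hence tw(G) = 3 exactly.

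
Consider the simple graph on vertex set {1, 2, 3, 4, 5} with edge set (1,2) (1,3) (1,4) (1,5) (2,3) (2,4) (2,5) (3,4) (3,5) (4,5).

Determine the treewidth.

4

A width-4 tree decomposition is:
Bags: B1 = {1, 2, 3, 4, 5}
Tree: (single bag)
With just one bag of size 5, the width is 5 − 1 = 4, so tw(G) ≤ 4. For the lower bound, the 5 vertices {1, 2, 3, 4, 5} are pairwise adjacent, and any tree decomposition puts a clique entirely inside one bag — forcing width ≥ 4. Combining the bounds, tw(G) = 4.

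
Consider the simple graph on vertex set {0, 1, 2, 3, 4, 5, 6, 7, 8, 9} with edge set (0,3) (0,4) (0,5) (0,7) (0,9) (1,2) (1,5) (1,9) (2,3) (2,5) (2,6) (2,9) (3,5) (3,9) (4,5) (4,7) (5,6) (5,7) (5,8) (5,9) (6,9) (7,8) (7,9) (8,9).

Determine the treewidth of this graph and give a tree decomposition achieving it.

Treewidth 3.
One optimal decomposition is:
Bags: B1 = {2, 5, 6, 9}  B2 = {2, 3, 5, 9}  B3 = {1, 2, 5, 9}  B4 = {0, 3, 5, 9}  B5 = {0, 5, 7, 9}  B6 = {5, 7, 8, 9}  B7 = {0, 4, 5, 7}
Tree: B1–B2, B1–B3, B2–B4, B4–B5, B5–B6, B5–B7

Each bag holds 4 vertices, so the decomposition has width 3, which upper-bounds the treewidth. For the lower bound, the 4 vertices {0, 3, 5, 9} are pairwise adjacent, and any tree decomposition puts a clique entirely inside one bag — forcing width ≥ 3. Therefore the treewidth is 3.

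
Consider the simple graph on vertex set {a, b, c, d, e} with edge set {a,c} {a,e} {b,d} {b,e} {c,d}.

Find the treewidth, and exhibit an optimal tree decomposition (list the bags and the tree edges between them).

Every bag has size at most 3, so the width is 3 − 1 = 2 and tw(G) ≤ 2. For the lower bound, G contains the cycle c–a–e–b–d–c, so G is not a forest; only forests have treewidth ≤ 1, hence tw(G) ≥ 2. The upper and lower bounds meet at 2, so that is the treewidth.

Treewidth 2.
One optimal decomposition is:
Bags: B1 = {a, c, e}  B2 = {b, c, e}  B3 = {b, c, d}
Tree: B1–B2, B2–B3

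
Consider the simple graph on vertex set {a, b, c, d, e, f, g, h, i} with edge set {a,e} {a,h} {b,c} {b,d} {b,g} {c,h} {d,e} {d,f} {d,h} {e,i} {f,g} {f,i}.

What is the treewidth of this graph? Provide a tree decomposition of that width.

The largest bag has 4 vertices, giving width 3; this decomposition certifies tw(G) ≤ 3. For the lower bound: the 4 vertex sets {a,c,h}, {b}, {d}, {e,f,g,i} are disjoint, each induces a connected subgraph, and every pair is joined by at least one edge of G. Contracting each set to a single vertex therefore yields K_{4} as a minor, and since treewidth is minor-monotone, tw(G) ≥ tw(K_{4}) = 3. Therefore the treewidth is 3.

Treewidth 3.
One such decomposition:
Bags: B1 = {a, b, c, h}  B2 = {a, b, d, h}  B3 = {a, b, d, e}  B4 = {b, d, e, g}  B5 = {d, e, f, g}  B6 = {e, f, g, i}
Tree: B1–B2, B2–B3, B3–B4, B4–B5, B5–B6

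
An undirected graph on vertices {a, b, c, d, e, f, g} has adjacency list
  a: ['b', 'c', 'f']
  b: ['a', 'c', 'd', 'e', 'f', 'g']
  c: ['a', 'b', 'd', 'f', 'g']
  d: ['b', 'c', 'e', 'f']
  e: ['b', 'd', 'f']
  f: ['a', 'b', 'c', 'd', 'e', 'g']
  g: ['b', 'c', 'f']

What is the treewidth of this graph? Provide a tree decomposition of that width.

Treewidth 3.
One optimal decomposition is:
Bags: B1 = {a, b, c, f}  B2 = {b, c, d, f}  B3 = {b, c, f, g}  B4 = {b, d, e, f}
Tree: B1–B2, B2–B3, B2–B4

The largest bag has 4 vertices, giving width 3; this decomposition certifies tw(G) ≤ 3. Conversely, {b, d, e, f} is a clique of size 4, and the vertices of any clique must share a bag in every tree decomposition; so some bag has ≥ 4 vertices and tw(G) ≥ 3. Combining the bounds, tw(G) = 3.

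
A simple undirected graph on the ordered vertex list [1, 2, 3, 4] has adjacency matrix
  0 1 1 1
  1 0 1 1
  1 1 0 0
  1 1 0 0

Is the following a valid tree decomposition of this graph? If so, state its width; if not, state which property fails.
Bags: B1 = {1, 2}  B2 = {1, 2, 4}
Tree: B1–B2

No — vertex 3 appears in no bag.

A tree decomposition must satisfy three properties: every vertex lies in some bag; for every edge, both endpoints lie together in some bag; and for every vertex, the bags containing it form a connected subtree. Here vertex 3 appears in no bag, so the decomposition is invalid.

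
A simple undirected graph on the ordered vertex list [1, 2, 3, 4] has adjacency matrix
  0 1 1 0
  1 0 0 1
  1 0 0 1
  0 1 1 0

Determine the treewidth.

A width-2 tree decomposition is:
Bags: B1 = {1, 2, 4}  B2 = {1, 3, 4}
Tree: B1–B2
Every bag has size at most 3, so the width is 3 − 1 = 2 and tw(G) ≤ 2. The edges 1–2–4–3–1 form a cycle, so G is not a tree and its treewidth is at least 2. Therefore the treewidth is 2.

2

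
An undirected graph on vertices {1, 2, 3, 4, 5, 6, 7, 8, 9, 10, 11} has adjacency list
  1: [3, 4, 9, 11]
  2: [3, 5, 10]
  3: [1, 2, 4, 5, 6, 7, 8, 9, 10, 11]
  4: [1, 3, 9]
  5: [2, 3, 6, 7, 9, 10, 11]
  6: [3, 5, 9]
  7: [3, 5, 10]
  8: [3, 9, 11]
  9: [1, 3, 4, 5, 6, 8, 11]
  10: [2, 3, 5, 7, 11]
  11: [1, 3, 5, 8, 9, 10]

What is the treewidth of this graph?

A width-3 tree decomposition is:
Bags: B1 = {3, 5, 7, 10}  B2 = {3, 5, 10, 11}  B3 = {3, 5, 9, 11}  B4 = {3, 8, 9, 11}  B5 = {3, 5, 6, 9}  B6 = {1, 3, 9, 11}  B7 = {1, 3, 4, 9}  B8 = {2, 3, 5, 10}
Tree: B1–B2, B2–B3, B3–B4, B3–B5, B4–B6, B6–B7, B1–B8
Each bag holds 4 vertices, so the decomposition has width 3, which upper-bounds the treewidth. On the other hand G contains the 4-clique {3, 8, 9, 11}. A clique must lie in a single bag of any decomposition, so no decomposition can have width below 3. Therefore the treewidth is 3.

3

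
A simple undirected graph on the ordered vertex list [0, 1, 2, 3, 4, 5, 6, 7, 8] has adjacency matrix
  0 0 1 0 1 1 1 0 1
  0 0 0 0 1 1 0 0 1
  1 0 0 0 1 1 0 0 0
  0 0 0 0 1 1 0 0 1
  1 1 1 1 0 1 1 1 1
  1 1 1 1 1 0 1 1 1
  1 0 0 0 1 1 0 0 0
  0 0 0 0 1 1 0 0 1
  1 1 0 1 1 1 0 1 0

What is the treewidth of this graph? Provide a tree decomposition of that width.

Treewidth 3.
One optimal decomposition is:
Bags: B1 = {0, 4, 5, 8}  B2 = {0, 2, 4, 5}  B3 = {0, 4, 5, 6}  B4 = {4, 5, 7, 8}  B5 = {1, 4, 5, 8}  B6 = {3, 4, 5, 8}
Tree: B1–B2, B1–B3, B1–B4, B1–B5, B1–B6

The largest bag has 4 vertices, giving width 3; this decomposition certifies tw(G) ≤ 3. On the other hand G contains the 4-clique {0, 4, 5, 8}. A clique must lie in a single bag of any decomposition, so no decomposition can have width below 3. Combining the bounds, tw(G) = 3.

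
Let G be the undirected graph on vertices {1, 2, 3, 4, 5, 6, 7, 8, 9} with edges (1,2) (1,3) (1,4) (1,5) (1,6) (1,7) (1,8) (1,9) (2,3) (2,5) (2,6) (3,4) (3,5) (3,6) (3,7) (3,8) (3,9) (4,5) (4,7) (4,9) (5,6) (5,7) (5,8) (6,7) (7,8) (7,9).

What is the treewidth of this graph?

4

A width-4 tree decomposition is:
Bags: B1 = {1, 3, 5, 6, 7}  B2 = {1, 3, 4, 5, 7}  B3 = {1, 3, 5, 7, 8}  B4 = {1, 3, 4, 7, 9}  B5 = {1, 2, 3, 5, 6}
Tree: B1–B2, B1–B3, B2–B4, B1–B5
Every bag has size at most 5, so the width is 5 − 1 = 4 and tw(G) ≤ 4. For the lower bound, the 5 vertices {1, 3, 4, 7, 9} are pairwise adjacent, and any tree decomposition puts a clique entirely inside one bag — forcing width ≥ 4. Therefore the treewidth is 4.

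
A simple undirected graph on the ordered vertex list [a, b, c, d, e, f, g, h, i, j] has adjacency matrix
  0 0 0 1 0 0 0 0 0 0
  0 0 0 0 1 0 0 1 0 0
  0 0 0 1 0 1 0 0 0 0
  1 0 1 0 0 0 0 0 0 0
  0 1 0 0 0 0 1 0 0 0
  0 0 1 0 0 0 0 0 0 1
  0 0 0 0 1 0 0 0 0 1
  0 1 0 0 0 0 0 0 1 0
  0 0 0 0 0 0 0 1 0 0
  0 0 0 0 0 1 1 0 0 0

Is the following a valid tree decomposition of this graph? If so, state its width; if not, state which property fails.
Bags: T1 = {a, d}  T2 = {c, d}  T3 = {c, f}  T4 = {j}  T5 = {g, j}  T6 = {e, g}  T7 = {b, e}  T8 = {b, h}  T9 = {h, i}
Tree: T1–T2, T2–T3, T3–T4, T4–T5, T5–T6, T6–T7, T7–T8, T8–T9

A tree decomposition must satisfy three properties: every vertex lies in some bag; for every edge, both endpoints lie together in some bag; and for every vertex, the bags containing it form a connected subtree. Here edge (f,j) lies in no bag, so the decomposition is invalid.

No — edge (f,j) lies in no bag.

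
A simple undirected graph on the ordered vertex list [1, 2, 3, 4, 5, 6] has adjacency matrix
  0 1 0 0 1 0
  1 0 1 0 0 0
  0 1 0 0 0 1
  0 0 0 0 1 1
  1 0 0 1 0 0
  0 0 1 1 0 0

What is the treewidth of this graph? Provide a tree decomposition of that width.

Every bag has size at most 3, so the width is 3 − 1 = 2 and tw(G) ≤ 2. Since 6–4–5–1–2–3–6 is a cycle in G, G is not acyclic. Forests are exactly the graphs of treewidth ≤ 1, so tw(G) ≥ 2. Therefore the treewidth is 2.

Treewidth 2.
One such decomposition:
Bags: B1 = {4, 5, 6}  B2 = {1, 5, 6}  B3 = {1, 2, 6}  B4 = {2, 3, 6}
Tree: B1–B2, B2–B3, B3–B4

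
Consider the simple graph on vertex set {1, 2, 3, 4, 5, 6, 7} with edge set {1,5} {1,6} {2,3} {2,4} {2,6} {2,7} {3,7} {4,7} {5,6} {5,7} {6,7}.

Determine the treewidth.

2

A width-2 tree decomposition is:
Bags: B1 = {2, 6, 7}  B2 = {5, 6, 7}  B3 = {1, 5, 6}  B4 = {2, 3, 7}  B5 = {2, 4, 7}
Tree: B1–B2, B2–B3, B1–B4, B4–B5
Each bag holds 3 vertices, so the decomposition has width 2, which upper-bounds the treewidth. Conversely, {1, 5, 6} is a clique of size 3, and the vertices of any clique must share a bag in every tree decomposition; so some bag has ≥ 3 vertices and tw(G) ≥ 2. Therefore the treewidth is 2.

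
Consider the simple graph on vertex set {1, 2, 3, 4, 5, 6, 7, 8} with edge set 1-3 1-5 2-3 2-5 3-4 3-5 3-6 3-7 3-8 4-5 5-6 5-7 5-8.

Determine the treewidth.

A width-2 tree decomposition is:
Bags: B1 = {3, 4, 5}  B2 = {3, 5, 8}  B3 = {3, 5, 7}  B4 = {2, 3, 5}  B5 = {1, 3, 5}  B6 = {3, 5, 6}
Tree: B1–B2, B1–B3, B2–B4, B2–B5, B3–B6
Every bag has size at most 3, so the width is 3 − 1 = 2 and tw(G) ≤ 2. For the lower bound, the 3 vertices {1, 3, 5} are pairwise adjacent, and any tree decomposition puts a clique entirely inside one bag — forcing width ≥ 2. Therefore the treewidth is 2.

2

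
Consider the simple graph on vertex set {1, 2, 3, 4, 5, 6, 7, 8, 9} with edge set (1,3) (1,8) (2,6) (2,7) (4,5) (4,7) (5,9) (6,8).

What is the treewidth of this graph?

1

A width-1 tree decomposition is:
Bags: B1 = {5, 9}  B2 = {4, 5}  B3 = {4, 7}  B4 = {2, 7}  B5 = {2, 6}  B6 = {6, 8}  B7 = {1, 8}  B8 = {1, 3}
Tree: B1–B2, B2–B3, B3–B4, B4–B5, B5–B6, B6–B7, B7–B8
Each bag holds 2 vertices, so the decomposition has width 1, which upper-bounds the treewidth. Since G has at least one edge (e.g. 9–5), it is not an edgeless graph, so tw(G) ≥ 1. The upper and lower bounds meet at 1, so that is the treewidth.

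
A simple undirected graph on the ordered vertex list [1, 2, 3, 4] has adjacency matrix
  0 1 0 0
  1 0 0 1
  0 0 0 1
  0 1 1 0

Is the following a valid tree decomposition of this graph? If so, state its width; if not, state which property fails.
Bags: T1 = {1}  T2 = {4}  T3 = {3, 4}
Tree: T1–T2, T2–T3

A tree decomposition must satisfy three properties: every vertex lies in some bag; for every edge, both endpoints lie together in some bag; and for every vertex, the bags containing it form a connected subtree. Here vertex 2 appears in no bag, so the decomposition is invalid.

No — vertex 2 appears in no bag.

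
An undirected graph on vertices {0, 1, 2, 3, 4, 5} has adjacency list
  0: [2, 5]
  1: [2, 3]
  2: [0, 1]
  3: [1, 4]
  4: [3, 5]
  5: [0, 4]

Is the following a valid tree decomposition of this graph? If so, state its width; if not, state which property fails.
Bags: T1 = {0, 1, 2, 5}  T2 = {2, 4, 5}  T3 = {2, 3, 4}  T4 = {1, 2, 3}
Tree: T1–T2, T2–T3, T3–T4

No — bags containing vertex 1 are not connected in the tree.

A tree decomposition must satisfy three properties: every vertex lies in some bag; for every edge, both endpoints lie together in some bag; and for every vertex, the bags containing it form a connected subtree. Here bags containing vertex 1 are not connected in the tree, so the decomposition is invalid.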